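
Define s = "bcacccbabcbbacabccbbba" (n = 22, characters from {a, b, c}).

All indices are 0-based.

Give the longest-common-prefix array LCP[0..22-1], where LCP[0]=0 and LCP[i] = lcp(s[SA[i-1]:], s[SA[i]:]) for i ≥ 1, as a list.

sorted suffixes:
  #0 SA[0]=21  'a'
  #1 SA[1]=7  'abcbbacabccbbba'
  #2 SA[2]=14  'abccbbba'
  #3 SA[3]=12  'acabccbbba'
  #4 SA[4]=2  'acccbabcbbacabccbbba'
  #5 SA[5]=20  'ba'
  #6 SA[6]=6  'babcbbacabccbbba'
  #7 SA[7]=11  'bacabccbbba'
  #8 SA[8]=19  'bba'
  #9 SA[9]=10  'bbacabccbbba'
  #10 SA[10]=18  'bbba'
  #11 SA[11]=0  'bcacccbabcbbacabccbbba'
  #12 SA[12]=8  'bcbbacabccbbba'
  #13 SA[13]=15  'bccbbba'
  #14 SA[14]=13  'cabccbbba'
  #15 SA[15]=1  'cacccbabcbbacabccbbba'
  #16 SA[16]=5  'cbabcbbacabccbbba'
  #17 SA[17]=9  'cbbacabccbbba'
  #18 SA[18]=17  'cbbba'
  #19 SA[19]=4  'ccbabcbbacabccbbba'
  #20 SA[20]=16  'ccbbba'
  #21 SA[21]=3  'cccbabcbbacabccbbba'

SA = [21, 7, 14, 12, 2, 20, 6, 11, 19, 10, 18, 0, 8, 15, 13, 1, 5, 9, 17, 4, 16, 3]
i: (SA[i-1],SA[i]) lcp shared
  1: (21,7) 1 'a'
  2: (7,14) 3 'abc'
  3: (14,12) 1 'a'
  4: (12,2) 2 'ac'
  5: (2,20) 0 ''
  6: (20,6) 2 'ba'
  7: (6,11) 2 'ba'
  8: (11,19) 1 'b'
  9: (19,10) 3 'bba'
  10: (10,18) 2 'bb'
  11: (18,0) 1 'b'
  12: (0,8) 2 'bc'
  13: (8,15) 2 'bc'
  14: (15,13) 0 ''
  15: (13,1) 2 'ca'
  16: (1,5) 1 'c'
  17: (5,9) 2 'cb'
  18: (9,17) 3 'cbb'
  19: (17,4) 1 'c'
  20: (4,16) 3 'ccb'
  21: (16,3) 2 'cc'

[0, 1, 3, 1, 2, 0, 2, 2, 1, 3, 2, 1, 2, 2, 0, 2, 1, 2, 3, 1, 3, 2]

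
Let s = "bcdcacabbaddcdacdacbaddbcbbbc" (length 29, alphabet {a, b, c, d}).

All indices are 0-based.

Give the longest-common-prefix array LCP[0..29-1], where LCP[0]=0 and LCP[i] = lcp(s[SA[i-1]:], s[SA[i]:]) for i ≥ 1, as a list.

sorted suffixes:
  #0 SA[0]=6  'abbaddcdacdacbaddbcbbbc'
  #1 SA[1]=4  'acabbaddcdacdacbaddbcbbbc'
  #2 SA[2]=17  'acbaddbcbbbc'
  #3 SA[3]=14  'acdacbaddbcbbbc'
  #4 SA[4]=20  'addbcbbbc'
  #5 SA[5]=9  'addcdacdacbaddbcbbbc'
  #6 SA[6]=19  'baddbcbbbc'
  #7 SA[7]=8  'baddcdacdacbaddbcbbbc'
  #8 SA[8]=7  'bbaddcdacdacbaddbcbbbc'
  #9 SA[9]=25  'bbbc'
  #10 SA[10]=26  'bbc'
  #11 SA[11]=27  'bc'
  #12 SA[12]=23  'bcbbbc'
  #13 SA[13]=0  'bcdcacabbaddcdacdacbaddbcbbbc'
  #14 SA[14]=28  'c'
  #15 SA[15]=5  'cabbaddcdacdacbaddbcbbbc'
  #16 SA[16]=3  'cacabbaddcdacdacbaddbcbbbc'
  #17 SA[17]=18  'cbaddbcbbbc'
  #18 SA[18]=24  'cbbbc'
  #19 SA[19]=15  'cdacbaddbcbbbc'
  #20 SA[20]=12  'cdacdacbaddbcbbbc'
  #21 SA[21]=1  'cdcacabbaddcdacdacbaddbcbbbc'
  #22 SA[22]=16  'dacbaddbcbbbc'
  #23 SA[23]=13  'dacdacbaddbcbbbc'
  #24 SA[24]=22  'dbcbbbc'
  #25 SA[25]=2  'dcacabbaddcdacdacbaddbcbbbc'
  #26 SA[26]=11  'dcdacdacbaddbcbbbc'
  #27 SA[27]=21  'ddbcbbbc'
  #28 SA[28]=10  'ddcdacdacbaddbcbbbc'

SA = [6, 4, 17, 14, 20, 9, 19, 8, 7, 25, 26, 27, 23, 0, 28, 5, 3, 18, 24, 15, 12, 1, 16, 13, 22, 2, 11, 21, 10]
i: (SA[i-1],SA[i]) lcp shared
  1: (6,4) 1 'a'
  2: (4,17) 2 'ac'
  3: (17,14) 2 'ac'
  4: (14,20) 1 'a'
  5: (20,9) 3 'add'
  6: (9,19) 0 ''
  7: (19,8) 4 'badd'
  8: (8,7) 1 'b'
  9: (7,25) 2 'bb'
  10: (25,26) 2 'bb'
  11: (26,27) 1 'b'
  12: (27,23) 2 'bc'
  13: (23,0) 2 'bc'
  14: (0,28) 0 ''
  15: (28,5) 1 'c'
  16: (5,3) 2 'ca'
  17: (3,18) 1 'c'
  18: (18,24) 2 'cb'
  19: (24,15) 1 'c'
  20: (15,12) 4 'cdac'
  21: (12,1) 2 'cd'
  22: (1,16) 0 ''
  23: (16,13) 3 'dac'
  24: (13,22) 1 'd'
  25: (22,2) 1 'd'
  26: (2,11) 2 'dc'
  27: (11,21) 1 'd'
  28: (21,10) 2 'dd'

[0, 1, 2, 2, 1, 3, 0, 4, 1, 2, 2, 1, 2, 2, 0, 1, 2, 1, 2, 1, 4, 2, 0, 3, 1, 1, 2, 1, 2]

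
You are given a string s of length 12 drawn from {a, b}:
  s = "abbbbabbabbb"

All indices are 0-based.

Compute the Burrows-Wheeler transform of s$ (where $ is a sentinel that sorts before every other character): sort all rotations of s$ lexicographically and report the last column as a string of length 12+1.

rank  rotation       last
    0  $abbbbabbabbb  b
    1  abbabbb$abbbb  b
    2  abbb$abbbbabb  b
    3  abbbbabbabbb$  $
    4  b$abbbbabbabb  b
    5  babbabbb$abbb  b
    6  babbb$abbbbab  b
    7  bb$abbbbabbab  b
    8  bbabbabbb$abb  b
    9  bbabbb$abbbba  a
   10  bbb$abbbbabba  a
   11  bbbabbabbb$ab  b
   12  bbbbabbabbb$a  a

bbb$bbbbbaaba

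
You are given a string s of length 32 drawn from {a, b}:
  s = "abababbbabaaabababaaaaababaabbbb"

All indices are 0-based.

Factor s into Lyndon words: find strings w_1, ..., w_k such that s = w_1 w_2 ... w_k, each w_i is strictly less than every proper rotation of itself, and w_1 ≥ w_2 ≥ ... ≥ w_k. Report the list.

emit factor 1: 'abababbb' (i=0, period=8)
emit factor 2: 'ab' (i=8, period=2)
emit factor 3: 'aaababab' (i=10, period=8)
emit factor 4: 'aaaaababaabbbb' (i=18, period=14)

["abababbb", "ab", "aaababab", "aaaaababaabbbb"]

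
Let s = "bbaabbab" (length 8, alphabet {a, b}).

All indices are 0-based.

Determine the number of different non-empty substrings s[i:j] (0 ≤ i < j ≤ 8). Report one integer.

26

sorted suffixes:
  #0 SA[0]=2  'aabbab'
  #1 SA[1]=6  'ab'
  #2 SA[2]=3  'abbab'
  #3 SA[3]=7  'b'
  #4 SA[4]=1  'baabbab'
  #5 SA[5]=5  'bab'
  #6 SA[6]=0  'bbaabbab'
  #7 SA[7]=4  'bbab'

SA = [2, 6, 3, 7, 1, 5, 0, 4]
[i] adj suffixes → lcp
  [1] 2/6 → 1 ('a')
  [2] 6/3 → 2 ('ab')
  [3] 3/7 → 0 ('')
  [4] 7/1 → 1 ('b')
  [5] 1/5 → 2 ('ba')
  [6] 5/0 → 1 ('b')
  [7] 0/4 → 3 ('bba')

n(n+1)/2 = 8·9/2 = 36
Σ LCP = 0 + 1 + 2 + 0 + 1 + 2 + 1 + 3 = 10
distinct = 36 − 10 = 26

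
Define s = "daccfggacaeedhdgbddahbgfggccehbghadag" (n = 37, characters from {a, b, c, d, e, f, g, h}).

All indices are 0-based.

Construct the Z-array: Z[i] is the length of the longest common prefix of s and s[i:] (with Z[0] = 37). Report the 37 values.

[37, 0, 0, 0, 0, 0, 0, 0, 0, 0, 0, 0, 1, 0, 1, 0, 0, 1, 2, 0, 0, 0, 0, 0, 0, 0, 0, 0, 0, 0, 0, 0, 0, 0, 2, 0, 0]

Z[0]=37
i=1: fresh scan; Z[1]=0
i=2: fresh scan; Z[2]=0
i=3: fresh scan; Z[3]=0
i=4: fresh scan; Z[4]=0
i=5: fresh scan; Z[5]=0
i=6: fresh scan; Z[6]=0
i=7: fresh scan; Z[7]=0
i=8: fresh scan; Z[8]=0
i=9: fresh scan; Z[9]=0
i=10: fresh scan; Z[10]=0
i=11: fresh scan; Z[11]=0
i=12: fresh scan; Z[12]=1 extend→box=[12,13)
i=13: fresh scan; Z[13]=0
i=14: fresh scan; Z[14]=1 extend→box=[14,15)
i=15: fresh scan; Z[15]=0
i=16: fresh scan; Z[16]=0
i=17: fresh scan; Z[17]=1 extend→box=[17,18)
i=18: fresh scan; Z[18]=2 extend→box=[18,20)
i=19: min(r-i=1, Z[1]=0)=0; Z[19]=0
i=20: fresh scan; Z[20]=0
i=21: fresh scan; Z[21]=0
i=22: fresh scan; Z[22]=0
i=23: fresh scan; Z[23]=0
i=24: fresh scan; Z[24]=0
i=25: fresh scan; Z[25]=0
i=26: fresh scan; Z[26]=0
i=27: fresh scan; Z[27]=0
i=28: fresh scan; Z[28]=0
i=29: fresh scan; Z[29]=0
i=30: fresh scan; Z[30]=0
i=31: fresh scan; Z[31]=0
i=32: fresh scan; Z[32]=0
i=33: fresh scan; Z[33]=0
i=34: fresh scan; Z[34]=2 extend→box=[34,36)
i=35: min(r-i=1, Z[1]=0)=0; Z[35]=0
i=36: fresh scan; Z[36]=0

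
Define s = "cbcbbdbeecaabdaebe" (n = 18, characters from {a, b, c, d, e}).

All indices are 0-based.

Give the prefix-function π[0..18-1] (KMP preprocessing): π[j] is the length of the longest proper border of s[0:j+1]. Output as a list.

[0, 0, 1, 2, 0, 0, 0, 0, 0, 1, 0, 0, 0, 0, 0, 0, 0, 0]

π[0] = 0
j=1 s[j]='b': π[1]=0 (border '')
j=2 s[j]='c': π[2]=1 (border 'c')
j=3 s[j]='b': π[3]=2 (border 'cb')
j=4 s[j]='b': k: 2→0; π[4]=0 (border '')
j=5 s[j]='d': π[5]=0 (border '')
j=6 s[j]='b': π[6]=0 (border '')
j=7 s[j]='e': π[7]=0 (border '')
j=8 s[j]='e': π[8]=0 (border '')
j=9 s[j]='c': π[9]=1 (border 'c')
j=10 s[j]='a': k: 1→0; π[10]=0 (border '')
j=11 s[j]='a': π[11]=0 (border '')
j=12 s[j]='b': π[12]=0 (border '')
j=13 s[j]='d': π[13]=0 (border '')
j=14 s[j]='a': π[14]=0 (border '')
j=15 s[j]='e': π[15]=0 (border '')
j=16 s[j]='b': π[16]=0 (border '')
j=17 s[j]='e': π[17]=0 (border '')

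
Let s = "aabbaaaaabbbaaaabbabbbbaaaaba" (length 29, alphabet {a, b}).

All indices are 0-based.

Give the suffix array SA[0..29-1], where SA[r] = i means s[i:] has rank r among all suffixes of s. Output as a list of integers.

[28, 4, 23, 12, 5, 24, 13, 6, 25, 0, 14, 7, 26, 1, 15, 8, 18, 27, 3, 22, 11, 17, 2, 21, 10, 16, 20, 9, 19]

rank | idx | suffix
   0 |  28 | a
   1 |   4 | aaaaabbbaaaabbabbbbaaaaba
   2 |  23 | aaaaba
   3 |  12 | aaaabbabbbbaaaaba
   4 |   5 | aaaabbbaaaabbabbbbaaaaba
   5 |  24 | aaaba
   6 |  13 | aaabbabbbbaaaaba
   7 |   6 | aaabbbaaaabbabbbbaaaaba
   8 |  25 | aaba
   9 |   0 | aabbaaaaabbbaaaabbabbbbaaaaba
  10 |  14 | aabbabbbbaaaaba
  11 |   7 | aabbbaaaabbabbbbaaaaba
  12 |  26 | aba
  13 |   1 | abbaaaaabbbaaaabbabbbbaaaaba
  14 |  15 | abbabbbbaaaaba
  15 |   8 | abbbaaaabbabbbbaaaaba
  16 |  18 | abbbbaaaaba
  17 |  27 | ba
  18 |   3 | baaaaabbbaaaabbabbbbaaaaba
  19 |  22 | baaaaba
  20 |  11 | baaaabbabbbbaaaaba
  21 |  17 | babbbbaaaaba
  22 |   2 | bbaaaaabbbaaaabbabbbbaaaaba
  23 |  21 | bbaaaaba
  24 |  10 | bbaaaabbabbbbaaaaba
  25 |  16 | bbabbbbaaaaba
  26 |  20 | bbbaaaaba
  27 |   9 | bbbaaaabbabbbbaaaaba
  28 |  19 | bbbbaaaaba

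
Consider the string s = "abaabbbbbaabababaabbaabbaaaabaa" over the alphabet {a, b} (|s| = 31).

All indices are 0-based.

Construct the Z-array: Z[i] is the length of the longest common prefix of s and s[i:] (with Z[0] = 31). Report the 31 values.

[31, 0, 1, 2, 0, 0, 0, 0, 0, 1, 3, 0, 3, 0, 6, 0, 1, 2, 0, 0, 1, 2, 0, 0, 1, 1, 1, 4, 0, 1, 1]

Z[0]=31
i=1: outside box; Z[1]=0
i=2: outside box; Z[2]=1 scan→box=[2,3)
i=3: outside box; Z[3]=2 scan→box=[3,5)
i=4: min(r-i=1, Z[1]=0)=0; Z[4]=0
i=5: outside box; Z[5]=0
i=6: outside box; Z[6]=0
i=7: outside box; Z[7]=0
i=8: outside box; Z[8]=0
i=9: outside box; Z[9]=1 scan→box=[9,10)
i=10: outside box; Z[10]=3 scan→box=[10,13)
i=11: min(r-i=2, Z[1]=0)=0; Z[11]=0
i=12: min(r-i=1, Z[2]=1)=1; Z[12]=3 scan→box=[12,15)
i=13: min(r-i=2, Z[1]=0)=0; Z[13]=0
i=14: min(r-i=1, Z[2]=1)=1; Z[14]=6 scan→box=[14,20)
i=15: min(r-i=5, Z[1]=0)=0; Z[15]=0
i=16: min(r-i=4, Z[2]=1)=1; Z[16]=1
i=17: min(r-i=3, Z[3]=2)=2; Z[17]=2
i=18: min(r-i=2, Z[4]=0)=0; Z[18]=0
i=19: min(r-i=1, Z[5]=0)=0; Z[19]=0
i=20: outside box; Z[20]=1 scan→box=[20,21)
i=21: outside box; Z[21]=2 scan→box=[21,23)
i=22: min(r-i=1, Z[1]=0)=0; Z[22]=0
i=23: outside box; Z[23]=0
i=24: outside box; Z[24]=1 scan→box=[24,25)
i=25: outside box; Z[25]=1 scan→box=[25,26)
i=26: outside box; Z[26]=1 scan→box=[26,27)
i=27: outside box; Z[27]=4 scan→box=[27,31)
i=28: min(r-i=3, Z[1]=0)=0; Z[28]=0
i=29: min(r-i=2, Z[2]=1)=1; Z[29]=1
i=30: min(r-i=1, Z[3]=2)=1; Z[30]=1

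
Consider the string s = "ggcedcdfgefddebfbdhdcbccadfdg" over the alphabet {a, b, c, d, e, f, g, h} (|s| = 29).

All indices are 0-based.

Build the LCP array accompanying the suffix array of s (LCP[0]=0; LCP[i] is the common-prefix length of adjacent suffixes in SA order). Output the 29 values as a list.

sorted suffixes:
  #0 SA[0]=24  'adfdg'
  #1 SA[1]=21  'bccadfdg'
  #2 SA[2]=16  'bdhdcbccadfdg'
  #3 SA[3]=14  'bfbdhdcbccadfdg'
  #4 SA[4]=23  'cadfdg'
  #5 SA[5]=20  'cbccadfdg'
  #6 SA[6]=22  'ccadfdg'
  #7 SA[7]=5  'cdfgefddebfbdhdcbccadfdg'
  #8 SA[8]=2  'cedcdfgefddebfbdhdcbccadfdg'
  #9 SA[9]=19  'dcbccadfdg'
  #10 SA[10]=4  'dcdfgefddebfbdhdcbccadfdg'
  #11 SA[11]=11  'ddebfbdhdcbccadfdg'
  #12 SA[12]=12  'debfbdhdcbccadfdg'
  #13 SA[13]=25  'dfdg'
  #14 SA[14]=6  'dfgefddebfbdhdcbccadfdg'
  #15 SA[15]=27  'dg'
  #16 SA[16]=17  'dhdcbccadfdg'
  #17 SA[17]=13  'ebfbdhdcbccadfdg'
  #18 SA[18]=3  'edcdfgefddebfbdhdcbccadfdg'
  #19 SA[19]=9  'efddebfbdhdcbccadfdg'
  #20 SA[20]=15  'fbdhdcbccadfdg'
  #21 SA[21]=10  'fddebfbdhdcbccadfdg'
  #22 SA[22]=26  'fdg'
  #23 SA[23]=7  'fgefddebfbdhdcbccadfdg'
  #24 SA[24]=28  'g'
  #25 SA[25]=1  'gcedcdfgefddebfbdhdcbccadfdg'
  #26 SA[26]=8  'gefddebfbdhdcbccadfdg'
  #27 SA[27]=0  'ggcedcdfgefddebfbdhdcbccadfdg'
  #28 SA[28]=18  'hdcbccadfdg'

SA = [24, 21, 16, 14, 23, 20, 22, 5, 2, 19, 4, 11, 12, 25, 6, 27, 17, 13, 3, 9, 15, 10, 26, 7, 28, 1, 8, 0, 18]
i: (SA[i-1],SA[i]) lcp shared
  1: (24,21) 0 ''
  2: (21,16) 1 'b'
  3: (16,14) 1 'b'
  4: (14,23) 0 ''
  5: (23,20) 1 'c'
  6: (20,22) 1 'c'
  7: (22,5) 1 'c'
  8: (5,2) 1 'c'
  9: (2,19) 0 ''
  10: (19,4) 2 'dc'
  11: (4,11) 1 'd'
  12: (11,12) 1 'd'
  13: (12,25) 1 'd'
  14: (25,6) 2 'df'
  15: (6,27) 1 'd'
  16: (27,17) 1 'd'
  17: (17,13) 0 ''
  18: (13,3) 1 'e'
  19: (3,9) 1 'e'
  20: (9,15) 0 ''
  21: (15,10) 1 'f'
  22: (10,26) 2 'fd'
  23: (26,7) 1 'f'
  24: (7,28) 0 ''
  25: (28,1) 1 'g'
  26: (1,8) 1 'g'
  27: (8,0) 1 'g'
  28: (0,18) 0 ''

[0, 0, 1, 1, 0, 1, 1, 1, 1, 0, 2, 1, 1, 1, 2, 1, 1, 0, 1, 1, 0, 1, 2, 1, 0, 1, 1, 1, 0]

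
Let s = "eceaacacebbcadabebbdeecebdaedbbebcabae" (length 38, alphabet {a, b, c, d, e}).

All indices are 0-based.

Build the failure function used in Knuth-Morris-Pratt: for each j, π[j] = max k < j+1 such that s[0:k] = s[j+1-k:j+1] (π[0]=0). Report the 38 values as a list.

[0, 0, 1, 0, 0, 0, 0, 0, 1, 0, 0, 0, 0, 0, 0, 0, 1, 0, 0, 0, 1, 1, 2, 3, 0, 0, 0, 1, 0, 0, 0, 1, 0, 0, 0, 0, 0, 1]

π[0] = 0
j=1 s[j]='c': π[1]=0 (border '')
j=2 s[j]='e': π[2]=1 (border 'e')
j=3 s[j]='a': k: 1→0; π[3]=0 (border '')
j=4 s[j]='a': π[4]=0 (border '')
j=5 s[j]='c': π[5]=0 (border '')
j=6 s[j]='a': π[6]=0 (border '')
j=7 s[j]='c': π[7]=0 (border '')
j=8 s[j]='e': π[8]=1 (border 'e')
j=9 s[j]='b': k: 1→0; π[9]=0 (border '')
j=10 s[j]='b': π[10]=0 (border '')
j=11 s[j]='c': π[11]=0 (border '')
j=12 s[j]='a': π[12]=0 (border '')
j=13 s[j]='d': π[13]=0 (border '')
j=14 s[j]='a': π[14]=0 (border '')
j=15 s[j]='b': π[15]=0 (border '')
j=16 s[j]='e': π[16]=1 (border 'e')
j=17 s[j]='b': k: 1→0; π[17]=0 (border '')
j=18 s[j]='b': π[18]=0 (border '')
j=19 s[j]='d': π[19]=0 (border '')
j=20 s[j]='e': π[20]=1 (border 'e')
j=21 s[j]='e': k: 1→0; π[21]=1 (border 'e')
j=22 s[j]='c': π[22]=2 (border 'ec')
j=23 s[j]='e': π[23]=3 (border 'ece')
j=24 s[j]='b': k: 3→1→0; π[24]=0 (border '')
j=25 s[j]='d': π[25]=0 (border '')
j=26 s[j]='a': π[26]=0 (border '')
j=27 s[j]='e': π[27]=1 (border 'e')
j=28 s[j]='d': k: 1→0; π[28]=0 (border '')
j=29 s[j]='b': π[29]=0 (border '')
j=30 s[j]='b': π[30]=0 (border '')
j=31 s[j]='e': π[31]=1 (border 'e')
j=32 s[j]='b': k: 1→0; π[32]=0 (border '')
j=33 s[j]='c': π[33]=0 (border '')
j=34 s[j]='a': π[34]=0 (border '')
j=35 s[j]='b': π[35]=0 (border '')
j=36 s[j]='a': π[36]=0 (border '')
j=37 s[j]='e': π[37]=1 (border 'e')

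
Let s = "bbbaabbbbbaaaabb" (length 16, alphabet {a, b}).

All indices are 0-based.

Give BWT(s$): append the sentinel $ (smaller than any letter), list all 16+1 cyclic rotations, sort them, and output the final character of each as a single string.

rank  rotation           last
    0  $bbbaabbbbbaaaabb  b
    1  aaaabb$bbbaabbbbb  b
    2  aaabb$bbbaabbbbba  a
    3  aabb$bbbaabbbbbaa  a
    4  aabbbbbaaaabb$bbb  b
    5  abb$bbbaabbbbbaaa  a
    6  abbbbbaaaabb$bbba  a
    7  b$bbbaabbbbbaaaab  b
    8  baaaabb$bbbaabbbb  b
    9  baabbbbbaaaabb$bb  b
   10  bb$bbbaabbbbbaaaa  a
   11  bbaaaabb$bbbaabbb  b
   12  bbaabbbbbaaaabb$b  b
   13  bbbaaaabb$bbbaabb  b
   14  bbbaabbbbbaaaabb$  $
   15  bbbbaaaabb$bbbaab  b
   16  bbbbbaaaabb$bbbaa  a

bbaabaabbbabbb$ba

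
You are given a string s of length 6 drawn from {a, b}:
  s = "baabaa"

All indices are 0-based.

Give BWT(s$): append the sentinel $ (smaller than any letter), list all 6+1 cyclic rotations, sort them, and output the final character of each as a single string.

rank  rotation last
    0  $baabaa  a
    1  a$baaba  a
    2  aa$baab  b
    3  aabaa$b  b
    4  abaa$ba  a
    5  baa$baa  a
    6  baabaa$  $

aabbaa$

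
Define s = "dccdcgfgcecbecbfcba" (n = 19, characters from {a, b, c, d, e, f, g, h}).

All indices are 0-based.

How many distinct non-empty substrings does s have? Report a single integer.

rank→(start, suffix):
  0 → (18, 'a')
  1 → (17, 'ba')
  2 → (11, 'becbfcba')
  3 → (14, 'bfcba')
  4 → (16, 'cba')
  5 → (10, 'cbecbfcba')
  6 → (13, 'cbfcba')
  7 → (1, 'ccdcgfgcecbecbfcba')
  8 → (2, 'cdcgfgcecbecbfcba')
  9 → (8, 'cecbecbfcba')
  10 → (4, 'cgfgcecbecbfcba')
  11 → (0, 'dccdcgfgcecbecbfcba')
  12 → (3, 'dcgfgcecbecbfcba')
  13 → (9, 'ecbecbfcba')
  14 → (12, 'ecbfcba')
  15 → (15, 'fcba')
  16 → (6, 'fgcecbecbfcba')
  17 → (7, 'gcecbecbfcba')
  18 → (5, 'gfgcecbecbfcba')

SA = [18, 17, 11, 14, 16, 10, 13, 1, 2, 8, 4, 0, 3, 9, 12, 15, 6, 7, 5]
i: (SA[i-1],SA[i]) lcp shared
  1: (18,17) 0 ''
  2: (17,11) 1 'b'
  3: (11,14) 1 'b'
  4: (14,16) 0 ''
  5: (16,10) 2 'cb'
  6: (10,13) 2 'cb'
  7: (13,1) 1 'c'
  8: (1,2) 1 'c'
  9: (2,8) 1 'c'
  10: (8,4) 1 'c'
  11: (4,0) 0 ''
  12: (0,3) 2 'dc'
  13: (3,9) 0 ''
  14: (9,12) 3 'ecb'
  15: (12,15) 0 ''
  16: (15,6) 1 'f'
  17: (6,7) 0 ''
  18: (7,5) 1 'g'

n(n+1)/2 = 19·20/2 = 190
Σ LCP = 0 + 0 + 1 + 1 + 0 + 2 + 2 + 1 + 1 + 1 + 1 + 0 + 2 + 0 + 3 + 0 + 1 + 0 + 1 = 17
distinct = 190 − 17 = 173

173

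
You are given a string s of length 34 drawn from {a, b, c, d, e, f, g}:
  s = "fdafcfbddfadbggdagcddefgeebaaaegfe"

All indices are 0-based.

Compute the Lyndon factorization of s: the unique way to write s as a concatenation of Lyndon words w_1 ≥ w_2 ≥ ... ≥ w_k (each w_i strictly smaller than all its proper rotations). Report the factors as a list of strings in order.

["f", "d", "afcfbddf", "adbggdagcddefgeeb", "aaaegfe"]

emit factor 1: 'f' (i=0, period=1)
emit factor 2: 'd' (i=1, period=1)
emit factor 3: 'afcfbddf' (i=2, period=8)
emit factor 4: 'adbggdagcddefgeeb' (i=10, period=17)
emit factor 5: 'aaaegfe' (i=27, period=7)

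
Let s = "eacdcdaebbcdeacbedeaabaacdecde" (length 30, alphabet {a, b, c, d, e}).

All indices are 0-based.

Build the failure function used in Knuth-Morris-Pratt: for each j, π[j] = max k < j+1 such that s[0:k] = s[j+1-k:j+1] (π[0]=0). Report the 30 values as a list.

π[0] = 0
j=1 s[j]='a': π[1]=0 (border '')
j=2 s[j]='c': π[2]=0 (border '')
j=3 s[j]='d': π[3]=0 (border '')
j=4 s[j]='c': π[4]=0 (border '')
j=5 s[j]='d': π[5]=0 (border '')
j=6 s[j]='a': π[6]=0 (border '')
j=7 s[j]='e': π[7]=1 (border 'e')
j=8 s[j]='b': k: 1→0; π[8]=0 (border '')
j=9 s[j]='b': π[9]=0 (border '')
j=10 s[j]='c': π[10]=0 (border '')
j=11 s[j]='d': π[11]=0 (border '')
j=12 s[j]='e': π[12]=1 (border 'e')
j=13 s[j]='a': π[13]=2 (border 'ea')
j=14 s[j]='c': π[14]=3 (border 'eac')
j=15 s[j]='b': k: 3→0; π[15]=0 (border '')
j=16 s[j]='e': π[16]=1 (border 'e')
j=17 s[j]='d': k: 1→0; π[17]=0 (border '')
j=18 s[j]='e': π[18]=1 (border 'e')
j=19 s[j]='a': π[19]=2 (border 'ea')
j=20 s[j]='a': k: 2→0; π[20]=0 (border '')
j=21 s[j]='b': π[21]=0 (border '')
j=22 s[j]='a': π[22]=0 (border '')
j=23 s[j]='a': π[23]=0 (border '')
j=24 s[j]='c': π[24]=0 (border '')
j=25 s[j]='d': π[25]=0 (border '')
j=26 s[j]='e': π[26]=1 (border 'e')
j=27 s[j]='c': k: 1→0; π[27]=0 (border '')
j=28 s[j]='d': π[28]=0 (border '')
j=29 s[j]='e': π[29]=1 (border 'e')

[0, 0, 0, 0, 0, 0, 0, 1, 0, 0, 0, 0, 1, 2, 3, 0, 1, 0, 1, 2, 0, 0, 0, 0, 0, 0, 1, 0, 0, 1]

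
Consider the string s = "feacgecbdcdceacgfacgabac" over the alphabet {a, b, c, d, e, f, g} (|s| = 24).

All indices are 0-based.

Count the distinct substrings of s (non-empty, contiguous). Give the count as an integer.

rank→(start, suffix):
  0 → (20, 'abac')
  1 → (22, 'ac')
  2 → (17, 'acgabac')
  3 → (2, 'acgecbdcdceacgfacgabac')
  4 → (13, 'acgfacgabac')
  5 → (21, 'bac')
  6 → (7, 'bdcdceacgfacgabac')
  7 → (23, 'c')
  8 → (6, 'cbdcdceacgfacgabac')
  9 → (9, 'cdceacgfacgabac')
  10 → (11, 'ceacgfacgabac')
  11 → (18, 'cgabac')
  12 → (3, 'cgecbdcdceacgfacgabac')
  13 → (14, 'cgfacgabac')
  14 → (8, 'dcdceacgfacgabac')
  15 → (10, 'dceacgfacgabac')
  16 → (1, 'eacgecbdcdceacgfacgabac')
  17 → (12, 'eacgfacgabac')
  18 → (5, 'ecbdcdceacgfacgabac')
  19 → (16, 'facgabac')
  20 → (0, 'feacgecbdcdceacgfacgabac')
  21 → (19, 'gabac')
  22 → (4, 'gecbdcdceacgfacgabac')
  23 → (15, 'gfacgabac')

SA = [20, 22, 17, 2, 13, 21, 7, 23, 6, 9, 11, 18, 3, 14, 8, 10, 1, 12, 5, 16, 0, 19, 4, 15]
i: (SA[i-1],SA[i]) lcp shared
  1: (20,22) 1 'a'
  2: (22,17) 2 'ac'
  3: (17,2) 3 'acg'
  4: (2,13) 3 'acg'
  5: (13,21) 0 ''
  6: (21,7) 1 'b'
  7: (7,23) 0 ''
  8: (23,6) 1 'c'
  9: (6,9) 1 'c'
  10: (9,11) 1 'c'
  11: (11,18) 1 'c'
  12: (18,3) 2 'cg'
  13: (3,14) 2 'cg'
  14: (14,8) 0 ''
  15: (8,10) 2 'dc'
  16: (10,1) 0 ''
  17: (1,12) 4 'eacg'
  18: (12,5) 1 'e'
  19: (5,16) 0 ''
  20: (16,0) 1 'f'
  21: (0,19) 0 ''
  22: (19,4) 1 'g'
  23: (4,15) 1 'g'

n(n+1)/2 = 24·25/2 = 300
Σ LCP = 0 + 1 + 2 + 3 + 3 + 0 + 1 + 0 + 1 + 1 + 1 + 1 + 2 + 2 + 0 + 2 + 0 + 4 + 1 + 0 + 1 + 0 + 1 + 1 = 28
distinct = 300 − 28 = 272

272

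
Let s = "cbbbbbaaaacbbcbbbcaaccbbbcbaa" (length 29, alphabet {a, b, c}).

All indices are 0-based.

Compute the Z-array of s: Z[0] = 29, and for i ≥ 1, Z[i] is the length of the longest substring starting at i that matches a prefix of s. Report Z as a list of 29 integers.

[29, 0, 0, 0, 0, 0, 0, 0, 0, 0, 3, 0, 0, 4, 0, 0, 0, 1, 0, 0, 1, 4, 0, 0, 0, 2, 0, 0, 0]

Z[0]=29
i=1: outside box; Z[1]=0
i=2: outside box; Z[2]=0
i=3: outside box; Z[3]=0
i=4: outside box; Z[4]=0
i=5: outside box; Z[5]=0
i=6: outside box; Z[6]=0
i=7: outside box; Z[7]=0
i=8: outside box; Z[8]=0
i=9: outside box; Z[9]=0
i=10: outside box; Z[10]=3 scan→box=[10,13)
i=11: min(r-i=2, Z[1]=0)=0; Z[11]=0
i=12: min(r-i=1, Z[2]=0)=0; Z[12]=0
i=13: outside box; Z[13]=4 scan→box=[13,17)
i=14: min(r-i=3, Z[1]=0)=0; Z[14]=0
i=15: min(r-i=2, Z[2]=0)=0; Z[15]=0
i=16: min(r-i=1, Z[3]=0)=0; Z[16]=0
i=17: outside box; Z[17]=1 scan→box=[17,18)
i=18: outside box; Z[18]=0
i=19: outside box; Z[19]=0
i=20: outside box; Z[20]=1 scan→box=[20,21)
i=21: outside box; Z[21]=4 scan→box=[21,25)
i=22: min(r-i=3, Z[1]=0)=0; Z[22]=0
i=23: min(r-i=2, Z[2]=0)=0; Z[23]=0
i=24: min(r-i=1, Z[3]=0)=0; Z[24]=0
i=25: outside box; Z[25]=2 scan→box=[25,27)
i=26: min(r-i=1, Z[1]=0)=0; Z[26]=0
i=27: outside box; Z[27]=0
i=28: outside box; Z[28]=0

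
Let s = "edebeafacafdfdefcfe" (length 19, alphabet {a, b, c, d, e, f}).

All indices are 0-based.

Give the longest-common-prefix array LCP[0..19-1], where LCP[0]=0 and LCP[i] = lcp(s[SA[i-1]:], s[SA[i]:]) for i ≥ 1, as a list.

rank→(start, suffix):
  0 → (7, 'acafdfdefcfe')
  1 → (5, 'afacafdfdefcfe')
  2 → (9, 'afdfdefcfe')
  3 → (3, 'beafacafdfdefcfe')
  4 → (8, 'cafdfdefcfe')
  5 → (16, 'cfe')
  6 → (1, 'debeafacafdfdefcfe')
  7 → (13, 'defcfe')
  8 → (11, 'dfdefcfe')
  9 → (18, 'e')
  10 → (4, 'eafacafdfdefcfe')
  11 → (2, 'ebeafacafdfdefcfe')
  12 → (0, 'edebeafacafdfdefcfe')
  13 → (14, 'efcfe')
  14 → (6, 'facafdfdefcfe')
  15 → (15, 'fcfe')
  16 → (12, 'fdefcfe')
  17 → (10, 'fdfdefcfe')
  18 → (17, 'fe')

SA = [7, 5, 9, 3, 8, 16, 1, 13, 11, 18, 4, 2, 0, 14, 6, 15, 12, 10, 17]
i: (SA[i-1],SA[i]) lcp shared
  1: (7,5) 1 'a'
  2: (5,9) 2 'af'
  3: (9,3) 0 ''
  4: (3,8) 0 ''
  5: (8,16) 1 'c'
  6: (16,1) 0 ''
  7: (1,13) 2 'de'
  8: (13,11) 1 'd'
  9: (11,18) 0 ''
  10: (18,4) 1 'e'
  11: (4,2) 1 'e'
  12: (2,0) 1 'e'
  13: (0,14) 1 'e'
  14: (14,6) 0 ''
  15: (6,15) 1 'f'
  16: (15,12) 1 'f'
  17: (12,10) 2 'fd'
  18: (10,17) 1 'f'

[0, 1, 2, 0, 0, 1, 0, 2, 1, 0, 1, 1, 1, 1, 0, 1, 1, 2, 1]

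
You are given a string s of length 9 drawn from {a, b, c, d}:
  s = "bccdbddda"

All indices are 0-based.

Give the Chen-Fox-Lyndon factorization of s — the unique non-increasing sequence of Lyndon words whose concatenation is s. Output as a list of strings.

["bccdbddd", "a"]

emit factor 1: 'bccdbddd' (i=0, period=8)
emit factor 2: 'a' (i=8, period=1)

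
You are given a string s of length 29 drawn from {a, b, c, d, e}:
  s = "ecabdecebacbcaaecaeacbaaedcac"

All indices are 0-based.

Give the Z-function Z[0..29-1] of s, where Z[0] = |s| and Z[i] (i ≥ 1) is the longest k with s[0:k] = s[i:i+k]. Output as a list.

Z[0]=29
i=1: outside box; Z[1]=0
i=2: outside box; Z[2]=0
i=3: outside box; Z[3]=0
i=4: outside box; Z[4]=0
i=5: outside box; Z[5]=2 extend→box=[5,7)
i=6: min(r-i=1, Z[1]=0)=0; Z[6]=0
i=7: outside box; Z[7]=1 extend→box=[7,8)
i=8: outside box; Z[8]=0
i=9: outside box; Z[9]=0
i=10: outside box; Z[10]=0
i=11: outside box; Z[11]=0
i=12: outside box; Z[12]=0
i=13: outside box; Z[13]=0
i=14: outside box; Z[14]=0
i=15: outside box; Z[15]=3 extend→box=[15,18)
i=16: min(r-i=2, Z[1]=0)=0; Z[16]=0
i=17: min(r-i=1, Z[2]=0)=0; Z[17]=0
i=18: outside box; Z[18]=1 extend→box=[18,19)
i=19: outside box; Z[19]=0
i=20: outside box; Z[20]=0
i=21: outside box; Z[21]=0
i=22: outside box; Z[22]=0
i=23: outside box; Z[23]=0
i=24: outside box; Z[24]=1 extend→box=[24,25)
i=25: outside box; Z[25]=0
i=26: outside box; Z[26]=0
i=27: outside box; Z[27]=0
i=28: outside box; Z[28]=0

[29, 0, 0, 0, 0, 2, 0, 1, 0, 0, 0, 0, 0, 0, 0, 3, 0, 0, 1, 0, 0, 0, 0, 0, 1, 0, 0, 0, 0]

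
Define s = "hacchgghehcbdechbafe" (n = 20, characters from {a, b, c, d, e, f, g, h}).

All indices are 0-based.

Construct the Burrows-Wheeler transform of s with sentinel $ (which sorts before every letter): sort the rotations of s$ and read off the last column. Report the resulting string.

rank  rotation               last
    0  $hacchgghehcbdechbafe  e
    1  acchgghehcbdechbafe$h  h
    2  afe$hacchgghehcbdechb  b
    3  bafe$hacchgghehcbdech  h
    4  bdechbafe$hacchgghehc  c
    5  cbdechbafe$hacchggheh  h
    6  cchgghehcbdechbafe$ha  a
    7  chbafe$hacchgghehcbde  e
    8  chgghehcbdechbafe$hac  c
    9  dechbafe$hacchgghehcb  b
   10  e$hacchgghehcbdechbaf  f
   11  echbafe$hacchgghehcbd  d
   12  ehcbdechbafe$hacchggh  h
   13  fe$hacchgghehcbdechba  a
   14  gghehcbdechbafe$hacch  h
   15  ghehcbdechbafe$hacchg  g
   16  hacchgghehcbdechbafe$  $
   17  hbafe$hacchgghehcbdec  c
   18  hcbdechbafe$hacchgghe  e
   19  hehcbdechbafe$hacchgg  g
   20  hgghehcbdechbafe$hacc  c

ehbhchaecbfdhahg$cegc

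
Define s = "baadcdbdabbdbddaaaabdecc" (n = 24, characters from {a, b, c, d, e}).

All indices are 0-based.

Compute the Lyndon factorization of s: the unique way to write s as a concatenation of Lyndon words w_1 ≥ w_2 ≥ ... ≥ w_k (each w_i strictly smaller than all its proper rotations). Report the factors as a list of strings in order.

emit factor 1: 'b' (i=0, period=1)
emit factor 2: 'aadcdbdabbdbdd' (i=1, period=14)
emit factor 3: 'aaaabdecc' (i=15, period=9)

["b", "aadcdbdabbdbdd", "aaaabdecc"]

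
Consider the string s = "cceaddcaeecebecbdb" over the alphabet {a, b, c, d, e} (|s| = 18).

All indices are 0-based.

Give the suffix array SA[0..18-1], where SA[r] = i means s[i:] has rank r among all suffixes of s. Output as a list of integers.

rank→(start, suffix):
  0 → (3, 'addcaeecebecbdb')
  1 → (7, 'aeecebecbdb')
  2 → (17, 'b')
  3 → (15, 'bdb')
  4 → (12, 'becbdb')
  5 → (6, 'caeecebecbdb')
  6 → (14, 'cbdb')
  7 → (0, 'cceaddcaeecebecbdb')
  8 → (1, 'ceaddcaeecebecbdb')
  9 → (10, 'cebecbdb')
  10 → (16, 'db')
  11 → (5, 'dcaeecebecbdb')
  12 → (4, 'ddcaeecebecbdb')
  13 → (2, 'eaddcaeecebecbdb')
  14 → (11, 'ebecbdb')
  15 → (13, 'ecbdb')
  16 → (9, 'ecebecbdb')
  17 → (8, 'eecebecbdb')

[3, 7, 17, 15, 12, 6, 14, 0, 1, 10, 16, 5, 4, 2, 11, 13, 9, 8]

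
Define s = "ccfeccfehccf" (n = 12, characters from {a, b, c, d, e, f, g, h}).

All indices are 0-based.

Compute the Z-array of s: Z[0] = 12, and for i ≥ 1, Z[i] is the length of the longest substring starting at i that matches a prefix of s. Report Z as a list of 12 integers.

[12, 1, 0, 0, 4, 1, 0, 0, 0, 3, 1, 0]

Z[0]=12
i=1: i≥r, start 0; Z[1]=1 extend→box=[1,2)
i=2: i≥r, start 0; Z[2]=0
i=3: i≥r, start 0; Z[3]=0
i=4: i≥r, start 0; Z[4]=4 extend→box=[4,8)
i=5: min(r-i=3, Z[1]=1)=1; Z[5]=1
i=6: min(r-i=2, Z[2]=0)=0; Z[6]=0
i=7: min(r-i=1, Z[3]=0)=0; Z[7]=0
i=8: i≥r, start 0; Z[8]=0
i=9: i≥r, start 0; Z[9]=3 extend→box=[9,12)
i=10: min(r-i=2, Z[1]=1)=1; Z[10]=1
i=11: min(r-i=1, Z[2]=0)=0; Z[11]=0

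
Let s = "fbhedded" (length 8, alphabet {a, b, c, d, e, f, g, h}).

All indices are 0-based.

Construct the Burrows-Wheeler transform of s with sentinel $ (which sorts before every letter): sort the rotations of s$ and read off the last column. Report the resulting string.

dfeeddh$b

rank  rotation   last
    0  $fbhedded  d
    1  bhedded$f  f
    2  d$fbhedde  e
    3  dded$fbhe  e
    4  ded$fbhed  d
    5  ed$fbhedd  d
    6  edded$fbh  h
    7  fbhedded$  $
    8  hedded$fb  b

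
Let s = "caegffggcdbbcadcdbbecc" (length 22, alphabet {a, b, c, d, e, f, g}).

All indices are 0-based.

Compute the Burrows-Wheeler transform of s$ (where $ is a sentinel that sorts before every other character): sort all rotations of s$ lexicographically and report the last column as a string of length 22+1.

rank  rotation                 last
    0  $caegffggcdbbcadcdbbecc  c
    1  adcdbbecc$caegffggcdbbc  c
    2  aegffggcdbbcadcdbbecc$c  c
    3  bbcadcdbbecc$caegffggcd  d
    4  bbecc$caegffggcdbbcadcd  d
    5  bcadcdbbecc$caegffggcdb  b
    6  becc$caegffggcdbbcadcdb  b
    7  c$caegffggcdbbcadcdbbec  c
    8  cadcdbbecc$caegffggcdbb  b
    9  caegffggcdbbcadcdbbecc$  $
   10  cc$caegffggcdbbcadcdbbe  e
   11  cdbbcadcdbbecc$caegffgg  g
   12  cdbbecc$caegffggcdbbcad  d
   13  dbbcadcdbbecc$caegffggc  c
   14  dbbecc$caegffggcdbbcadc  c
   15  dcdbbecc$caegffggcdbbca  a
   16  ecc$caegffggcdbbcadcdbb  b
   17  egffggcdbbcadcdbbecc$ca  a
   18  ffggcdbbcadcdbbecc$caeg  g
   19  fggcdbbcadcdbbecc$caegf  f
   20  gcdbbcadcdbbecc$caegffg  g
   21  gffggcdbbcadcdbbecc$cae  e
   22  ggcdbbcadcdbbecc$caegff  f

cccddbbcb$egdccabagfgef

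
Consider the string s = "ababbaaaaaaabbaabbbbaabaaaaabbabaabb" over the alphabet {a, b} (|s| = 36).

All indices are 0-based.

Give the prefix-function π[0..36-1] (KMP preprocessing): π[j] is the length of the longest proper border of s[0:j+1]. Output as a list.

[0, 0, 1, 2, 0, 1, 1, 1, 1, 1, 1, 1, 2, 0, 1, 1, 2, 0, 0, 0, 1, 1, 2, 3, 1, 1, 1, 1, 2, 0, 1, 2, 3, 1, 2, 0]

π[0] = 0
j=1 s[j]='b': π[1]=0 (border '')
j=2 s[j]='a': π[2]=1 (border 'a')
j=3 s[j]='b': π[3]=2 (border 'ab')
j=4 s[j]='b': k: 2→0; π[4]=0 (border '')
j=5 s[j]='a': π[5]=1 (border 'a')
j=6 s[j]='a': k: 1→0; π[6]=1 (border 'a')
j=7 s[j]='a': k: 1→0; π[7]=1 (border 'a')
j=8 s[j]='a': k: 1→0; π[8]=1 (border 'a')
j=9 s[j]='a': k: 1→0; π[9]=1 (border 'a')
j=10 s[j]='a': k: 1→0; π[10]=1 (border 'a')
j=11 s[j]='a': k: 1→0; π[11]=1 (border 'a')
j=12 s[j]='b': π[12]=2 (border 'ab')
j=13 s[j]='b': k: 2→0; π[13]=0 (border '')
j=14 s[j]='a': π[14]=1 (border 'a')
j=15 s[j]='a': k: 1→0; π[15]=1 (border 'a')
j=16 s[j]='b': π[16]=2 (border 'ab')
j=17 s[j]='b': k: 2→0; π[17]=0 (border '')
j=18 s[j]='b': π[18]=0 (border '')
j=19 s[j]='b': π[19]=0 (border '')
j=20 s[j]='a': π[20]=1 (border 'a')
j=21 s[j]='a': k: 1→0; π[21]=1 (border 'a')
j=22 s[j]='b': π[22]=2 (border 'ab')
j=23 s[j]='a': π[23]=3 (border 'aba')
j=24 s[j]='a': k: 3→1→0; π[24]=1 (border 'a')
j=25 s[j]='a': k: 1→0; π[25]=1 (border 'a')
j=26 s[j]='a': k: 1→0; π[26]=1 (border 'a')
j=27 s[j]='a': k: 1→0; π[27]=1 (border 'a')
j=28 s[j]='b': π[28]=2 (border 'ab')
j=29 s[j]='b': k: 2→0; π[29]=0 (border '')
j=30 s[j]='a': π[30]=1 (border 'a')
j=31 s[j]='b': π[31]=2 (border 'ab')
j=32 s[j]='a': π[32]=3 (border 'aba')
j=33 s[j]='a': k: 3→1→0; π[33]=1 (border 'a')
j=34 s[j]='b': π[34]=2 (border 'ab')
j=35 s[j]='b': k: 2→0; π[35]=0 (border '')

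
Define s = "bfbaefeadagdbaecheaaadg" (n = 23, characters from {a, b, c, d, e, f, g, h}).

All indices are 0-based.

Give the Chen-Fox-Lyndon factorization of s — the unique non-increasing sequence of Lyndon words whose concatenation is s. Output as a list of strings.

["bf", "b", "aefe", "adagdbaeche", "aaadg"]

emit factor 1: 'bf' (i=0, period=2)
emit factor 2: 'b' (i=2, period=1)
emit factor 3: 'aefe' (i=3, period=4)
emit factor 4: 'adagdbaeche' (i=7, period=11)
emit factor 5: 'aaadg' (i=18, period=5)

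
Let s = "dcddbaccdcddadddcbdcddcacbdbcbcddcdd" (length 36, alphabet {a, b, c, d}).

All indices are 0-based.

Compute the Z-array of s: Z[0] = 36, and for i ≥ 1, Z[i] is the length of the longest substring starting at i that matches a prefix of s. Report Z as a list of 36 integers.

Z[0]=36
i=1: outside box; Z[1]=0
i=2: outside box; Z[2]=1 scan→box=[2,3)
i=3: outside box; Z[3]=1 scan→box=[3,4)
i=4: outside box; Z[4]=0
i=5: outside box; Z[5]=0
i=6: outside box; Z[6]=0
i=7: outside box; Z[7]=0
i=8: outside box; Z[8]=4 scan→box=[8,12)
i=9: min(r-i=3, Z[1]=0)=0; Z[9]=0
i=10: min(r-i=2, Z[2]=1)=1; Z[10]=1
i=11: min(r-i=1, Z[3]=1)=1; Z[11]=1
i=12: outside box; Z[12]=0
i=13: outside box; Z[13]=1 scan→box=[13,14)
i=14: outside box; Z[14]=1 scan→box=[14,15)
i=15: outside box; Z[15]=2 scan→box=[15,17)
i=16: min(r-i=1, Z[1]=0)=0; Z[16]=0
i=17: outside box; Z[17]=0
i=18: outside box; Z[18]=4 scan→box=[18,22)
i=19: min(r-i=3, Z[1]=0)=0; Z[19]=0
i=20: min(r-i=2, Z[2]=1)=1; Z[20]=1
i=21: min(r-i=1, Z[3]=1)=1; Z[21]=2 scan→box=[21,23)
i=22: min(r-i=1, Z[1]=0)=0; Z[22]=0
i=23: outside box; Z[23]=0
i=24: outside box; Z[24]=0
i=25: outside box; Z[25]=0
i=26: outside box; Z[26]=1 scan→box=[26,27)
i=27: outside box; Z[27]=0
i=28: outside box; Z[28]=0
i=29: outside box; Z[29]=0
i=30: outside box; Z[30]=0
i=31: outside box; Z[31]=1 scan→box=[31,32)
i=32: outside box; Z[32]=4 scan→box=[32,36)
i=33: min(r-i=3, Z[1]=0)=0; Z[33]=0
i=34: min(r-i=2, Z[2]=1)=1; Z[34]=1
i=35: min(r-i=1, Z[3]=1)=1; Z[35]=1

[36, 0, 1, 1, 0, 0, 0, 0, 4, 0, 1, 1, 0, 1, 1, 2, 0, 0, 4, 0, 1, 2, 0, 0, 0, 0, 1, 0, 0, 0, 0, 1, 4, 0, 1, 1]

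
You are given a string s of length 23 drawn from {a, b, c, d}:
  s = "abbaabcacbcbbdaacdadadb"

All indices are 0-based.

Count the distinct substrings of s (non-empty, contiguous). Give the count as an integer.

sorted suffixes:
  #0 SA[0]=3  'aabcacbcbbdaacdadadb'
  #1 SA[1]=14  'aacdadadb'
  #2 SA[2]=0  'abbaabcacbcbbdaacdadadb'
  #3 SA[3]=4  'abcacbcbbdaacdadadb'
  #4 SA[4]=7  'acbcbbdaacdadadb'
  #5 SA[5]=15  'acdadadb'
  #6 SA[6]=18  'adadb'
  #7 SA[7]=20  'adb'
  #8 SA[8]=22  'b'
  #9 SA[9]=2  'baabcacbcbbdaacdadadb'
  #10 SA[10]=1  'bbaabcacbcbbdaacdadadb'
  #11 SA[11]=11  'bbdaacdadadb'
  #12 SA[12]=5  'bcacbcbbdaacdadadb'
  #13 SA[13]=9  'bcbbdaacdadadb'
  #14 SA[14]=12  'bdaacdadadb'
  #15 SA[15]=6  'cacbcbbdaacdadadb'
  #16 SA[16]=10  'cbbdaacdadadb'
  #17 SA[17]=8  'cbcbbdaacdadadb'
  #18 SA[18]=16  'cdadadb'
  #19 SA[19]=13  'daacdadadb'
  #20 SA[20]=17  'dadadb'
  #21 SA[21]=19  'dadb'
  #22 SA[22]=21  'db'

SA = [3, 14, 0, 4, 7, 15, 18, 20, 22, 2, 1, 11, 5, 9, 12, 6, 10, 8, 16, 13, 17, 19, 21]
i: (SA[i-1],SA[i]) lcp shared
  1: (3,14) 2 'aa'
  2: (14,0) 1 'a'
  3: (0,4) 2 'ab'
  4: (4,7) 1 'a'
  5: (7,15) 2 'ac'
  6: (15,18) 1 'a'
  7: (18,20) 2 'ad'
  8: (20,22) 0 ''
  9: (22,2) 1 'b'
  10: (2,1) 1 'b'
  11: (1,11) 2 'bb'
  12: (11,5) 1 'b'
  13: (5,9) 2 'bc'
  14: (9,12) 1 'b'
  15: (12,6) 0 ''
  16: (6,10) 1 'c'
  17: (10,8) 2 'cb'
  18: (8,16) 1 'c'
  19: (16,13) 0 ''
  20: (13,17) 2 'da'
  21: (17,19) 3 'dad'
  22: (19,21) 1 'd'

n(n+1)/2 = 23·24/2 = 276
Σ LCP = 0 + 2 + 1 + 2 + 1 + 2 + 1 + 2 + 0 + 1 + 1 + 2 + 1 + 2 + 1 + 0 + 1 + 2 + 1 + 0 + 2 + 3 + 1 = 29
distinct = 276 − 29 = 247

247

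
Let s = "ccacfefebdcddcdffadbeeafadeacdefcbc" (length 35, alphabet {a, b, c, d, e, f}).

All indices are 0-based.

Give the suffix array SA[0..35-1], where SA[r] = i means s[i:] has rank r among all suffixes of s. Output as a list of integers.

[27, 2, 17, 24, 22, 33, 8, 19, 34, 1, 32, 0, 10, 28, 13, 3, 18, 9, 12, 11, 25, 29, 14, 26, 21, 7, 20, 30, 5, 16, 23, 31, 6, 4, 15]

sorted suffixes:
  #0 SA[0]=27  'acdefcbc'
  #1 SA[1]=2  'acfefebdcddcdffadbeeafadeacdefcbc'
  #2 SA[2]=17  'adbeeafadeacdefcbc'
  #3 SA[3]=24  'adeacdefcbc'
  #4 SA[4]=22  'afadeacdefcbc'
  #5 SA[5]=33  'bc'
  #6 SA[6]=8  'bdcddcdffadbeeafadeacdefcbc'
  #7 SA[7]=19  'beeafadeacdefcbc'
  #8 SA[8]=34  'c'
  #9 SA[9]=1  'cacfefebdcddcdffadbeeafadeacdefcbc'
  #10 SA[10]=32  'cbc'
  #11 SA[11]=0  'ccacfefebdcddcdffadbeeafadeacdefcbc'
  #12 SA[12]=10  'cddcdffadbeeafadeacdefcbc'
  #13 SA[13]=28  'cdefcbc'
  #14 SA[14]=13  'cdffadbeeafadeacdefcbc'
  #15 SA[15]=3  'cfefebdcddcdffadbeeafadeacdefcbc'
  #16 SA[16]=18  'dbeeafadeacdefcbc'
  #17 SA[17]=9  'dcddcdffadbeeafadeacdefcbc'
  #18 SA[18]=12  'dcdffadbeeafadeacdefcbc'
  #19 SA[19]=11  'ddcdffadbeeafadeacdefcbc'
  #20 SA[20]=25  'deacdefcbc'
  #21 SA[21]=29  'defcbc'
  #22 SA[22]=14  'dffadbeeafadeacdefcbc'
  #23 SA[23]=26  'eacdefcbc'
  #24 SA[24]=21  'eafadeacdefcbc'
  #25 SA[25]=7  'ebdcddcdffadbeeafadeacdefcbc'
  #26 SA[26]=20  'eeafadeacdefcbc'
  #27 SA[27]=30  'efcbc'
  #28 SA[28]=5  'efebdcddcdffadbeeafadeacdefcbc'
  #29 SA[29]=16  'fadbeeafadeacdefcbc'
  #30 SA[30]=23  'fadeacdefcbc'
  #31 SA[31]=31  'fcbc'
  #32 SA[32]=6  'febdcddcdffadbeeafadeacdefcbc'
  #33 SA[33]=4  'fefebdcddcdffadbeeafadeacdefcbc'
  #34 SA[34]=15  'ffadbeeafadeacdefcbc'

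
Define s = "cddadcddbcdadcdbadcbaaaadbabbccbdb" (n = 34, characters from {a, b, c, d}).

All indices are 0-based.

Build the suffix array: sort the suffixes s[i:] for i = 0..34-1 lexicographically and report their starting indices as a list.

rank | idx | suffix
   0 |  20 | aaaadbabbccbdb
   1 |  21 | aaadbabbccbdb
   2 |  22 | aadbabbccbdb
   3 |  26 | abbccbdb
   4 |  23 | adbabbccbdb
   5 |  16 | adcbaaaadbabbccbdb
   6 |  11 | adcdbadcbaaaadbabbccbdb
   7 |   3 | adcddbcdadcdbadcbaaaadbabbccbdb
   8 |  33 | b
   9 |  19 | baaaadbabbccbdb
  10 |  25 | babbccbdb
  11 |  15 | badcbaaaadbabbccbdb
  12 |  27 | bbccbdb
  13 |  28 | bccbdb
  14 |   8 | bcdadcdbadcbaaaadbabbccbdb
  15 |  31 | bdb
  16 |  18 | cbaaaadbabbccbdb
  17 |  30 | cbdb
  18 |  29 | ccbdb
  19 |   9 | cdadcdbadcbaaaadbabbccbdb
  20 |  13 | cdbadcbaaaadbabbccbdb
  21 |   0 | cddadcddbcdadcdbadcbaaaadbabbccbdb
  22 |   5 | cddbcdadcdbadcbaaaadbabbccbdb
  23 |  10 | dadcdbadcbaaaadbabbccbdb
  24 |   2 | dadcddbcdadcdbadcbaaaadbabbccbdb
  25 |  32 | db
  26 |  24 | dbabbccbdb
  27 |  14 | dbadcbaaaadbabbccbdb
  28 |   7 | dbcdadcdbadcbaaaadbabbccbdb
  29 |  17 | dcbaaaadbabbccbdb
  30 |  12 | dcdbadcbaaaadbabbccbdb
  31 |   4 | dcddbcdadcdbadcbaaaadbabbccbdb
  32 |   1 | ddadcddbcdadcdbadcbaaaadbabbccbdb
  33 |   6 | ddbcdadcdbadcbaaaadbabbccbdb

[20, 21, 22, 26, 23, 16, 11, 3, 33, 19, 25, 15, 27, 28, 8, 31, 18, 30, 29, 9, 13, 0, 5, 10, 2, 32, 24, 14, 7, 17, 12, 4, 1, 6]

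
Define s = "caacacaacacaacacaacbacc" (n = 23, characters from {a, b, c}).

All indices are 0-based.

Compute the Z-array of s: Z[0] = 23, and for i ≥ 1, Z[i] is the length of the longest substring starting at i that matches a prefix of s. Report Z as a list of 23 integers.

Z[0]=23
i=1: i≥r, start 0; Z[1]=0
i=2: i≥r, start 0; Z[2]=0
i=3: i≥r, start 0; Z[3]=2 scan→box=[3,5)
i=4: min(r-i=1, Z[1]=0)=0; Z[4]=0
i=5: i≥r, start 0; Z[5]=14 scan→box=[5,19)
i=6: min(r-i=13, Z[1]=0)=0; Z[6]=0
i=7: min(r-i=12, Z[2]=0)=0; Z[7]=0
i=8: min(r-i=11, Z[3]=2)=2; Z[8]=2
i=9: min(r-i=10, Z[4]=0)=0; Z[9]=0
i=10: min(r-i=9, Z[5]=14)=9; Z[10]=9
i=11: min(r-i=8, Z[6]=0)=0; Z[11]=0
i=12: min(r-i=7, Z[7]=0)=0; Z[12]=0
i=13: min(r-i=6, Z[8]=2)=2; Z[13]=2
i=14: min(r-i=5, Z[9]=0)=0; Z[14]=0
i=15: min(r-i=4, Z[10]=9)=4; Z[15]=4
i=16: min(r-i=3, Z[11]=0)=0; Z[16]=0
i=17: min(r-i=2, Z[12]=0)=0; Z[17]=0
i=18: min(r-i=1, Z[13]=2)=1; Z[18]=1
i=19: i≥r, start 0; Z[19]=0
i=20: i≥r, start 0; Z[20]=0
i=21: i≥r, start 0; Z[21]=1 scan→box=[21,22)
i=22: i≥r, start 0; Z[22]=1 scan→box=[22,23)

[23, 0, 0, 2, 0, 14, 0, 0, 2, 0, 9, 0, 0, 2, 0, 4, 0, 0, 1, 0, 0, 1, 1]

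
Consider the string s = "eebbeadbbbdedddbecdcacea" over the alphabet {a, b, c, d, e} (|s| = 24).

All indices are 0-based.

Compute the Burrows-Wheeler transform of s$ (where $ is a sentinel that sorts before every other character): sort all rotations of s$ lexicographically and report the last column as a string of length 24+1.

aecedbebbddeaadcdebcbebd$

rank  rotation                   last
    0  $eebbeadbbbdedddbecdcacea  a
    1  a$eebbeadbbbdedddbecdcace  e
    2  acea$eebbeadbbbdedddbecdc  c
    3  adbbbdedddbecdcacea$eebbe  e
    4  bbbdedddbecdcacea$eebbead  d
    5  bbdedddbecdcacea$eebbeadb  b
    6  bbeadbbbdedddbecdcacea$ee  e
    7  bdedddbecdcacea$eebbeadbb  b
    8  beadbbbdedddbecdcacea$eeb  b
    9  becdcacea$eebbeadbbbdeddd  d
   10  cacea$eebbeadbbbdedddbecd  d
   11  cdcacea$eebbeadbbbdedddbe  e
   12  cea$eebbeadbbbdedddbecdca  a
   13  dbbbdedddbecdcacea$eebbea  a
   14  dbecdcacea$eebbeadbbbdedd  d
   15  dcacea$eebbeadbbbdedddbec  c
   16  ddbecdcacea$eebbeadbbbded  d
   17  dddbecdcacea$eebbeadbbbde  e
   18  dedddbecdcacea$eebbeadbbb  b
   19  ea$eebbeadbbbdedddbecdcac  c
   20  eadbbbdedddbecdcacea$eebb  b
   21  ebbeadbbbdedddbecdcacea$e  e
   22  ecdcacea$eebbeadbbbdedddb  b
   23  edddbecdcacea$eebbeadbbbd  d
   24  eebbeadbbbdedddbecdcacea$  $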